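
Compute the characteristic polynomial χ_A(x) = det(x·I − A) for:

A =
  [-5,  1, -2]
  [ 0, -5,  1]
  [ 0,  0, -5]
x^3 + 15*x^2 + 75*x + 125

Expanding det(x·I − A) (e.g. by cofactor expansion or by noting that A is similar to its Jordan form J, which has the same characteristic polynomial as A) gives
  χ_A(x) = x^3 + 15*x^2 + 75*x + 125
which factors as (x + 5)^3. The eigenvalues (with algebraic multiplicities) are λ = -5 with multiplicity 3.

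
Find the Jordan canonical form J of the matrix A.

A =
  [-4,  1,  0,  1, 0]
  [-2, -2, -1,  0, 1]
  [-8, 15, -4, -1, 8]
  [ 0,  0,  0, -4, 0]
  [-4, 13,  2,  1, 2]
J_3(-4) ⊕ J_1(-4) ⊕ J_1(4)

The characteristic polynomial is
  det(x·I − A) = x^5 + 12*x^4 + 32*x^3 - 128*x^2 - 768*x - 1024 = (x - 4)*(x + 4)^4

Eigenvalues and multiplicities (the geometric multiplicity of λ is n − rank(A − λI), which equals the number of Jordan blocks for λ):
  λ = -4: algebraic multiplicity = 4, geometric multiplicity = 2
  λ = 4: algebraic multiplicity = 1, geometric multiplicity = 1

Determining the block sizes for each eigenvalue:
  λ = -4: with am = 4 and gm = 2, the partition is not yet determined (e.g. several partitions of 4 into 2 parts exist). Let N = A − (-4)·I. Computing rank(N^1) = 3, rank(N^2) = 2, rank(N^3) = 1; the number of blocks of size ≥ j is rank(N^{j−1}) − rank(N^j), giving [2, 1, 1]. So we have 1 block(s) of size 3, 1 block(s) of size 1 → block sizes [3, 1]
  λ = 4: one block (gm = 1), so the single block has size am = 1 → block sizes [1]

Assembling the blocks gives a Jordan form
J =
  [-4,  1,  0,  0, 0]
  [ 0, -4,  1,  0, 0]
  [ 0,  0, -4,  0, 0]
  [ 0,  0,  0, -4, 0]
  [ 0,  0,  0,  0, 4]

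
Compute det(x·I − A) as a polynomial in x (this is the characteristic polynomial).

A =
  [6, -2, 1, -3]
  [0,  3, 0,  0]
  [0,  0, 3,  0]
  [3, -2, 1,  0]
x^4 - 12*x^3 + 54*x^2 - 108*x + 81

Expanding det(x·I − A) (e.g. by cofactor expansion or by noting that A is similar to its Jordan form J, which has the same characteristic polynomial as A) gives
  χ_A(x) = x^4 - 12*x^3 + 54*x^2 - 108*x + 81
which factors as (x - 3)^4. The eigenvalues (with algebraic multiplicities) are λ = 3 with multiplicity 4.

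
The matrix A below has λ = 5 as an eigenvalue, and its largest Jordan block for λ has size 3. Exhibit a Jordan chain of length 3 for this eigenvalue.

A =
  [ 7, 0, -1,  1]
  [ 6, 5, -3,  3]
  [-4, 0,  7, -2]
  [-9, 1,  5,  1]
A Jordan chain for λ = 5 of length 3:
v_1 = (-1, -3, 2, 4)ᵀ
v_2 = (2, 6, -4, -9)ᵀ
v_3 = (1, 0, 0, 0)ᵀ

Let N = A − (5)·I. We want v_3 with N^3 v_3 = 0 but N^2 v_3 ≠ 0; then v_{j-1} := N · v_j for j = 3, …, 2.

Pick v_3 = (1, 0, 0, 0)ᵀ.
Then v_2 = N · v_3 = (2, 6, -4, -9)ᵀ.
Then v_1 = N · v_2 = (-1, -3, 2, 4)ᵀ.

Sanity check: (A − (5)·I) v_1 = (0, 0, 0, 0)ᵀ = 0. ✓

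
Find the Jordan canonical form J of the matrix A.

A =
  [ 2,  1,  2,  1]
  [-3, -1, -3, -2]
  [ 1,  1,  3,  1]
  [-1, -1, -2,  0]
J_3(1) ⊕ J_1(1)

The characteristic polynomial is
  det(x·I − A) = x^4 - 4*x^3 + 6*x^2 - 4*x + 1 = (x - 1)^4

Eigenvalues and multiplicities (the geometric multiplicity of λ is n − rank(A − λI), which equals the number of Jordan blocks for λ):
  λ = 1: algebraic multiplicity = 4, geometric multiplicity = 2

Determining the block sizes for each eigenvalue:
  λ = 1: with am = 4 and gm = 2, the partition is not yet determined (e.g. several partitions of 4 into 2 parts exist). Let N = A − (1)·I. Computing rank(N^1) = 2, rank(N^2) = 1, rank(N^3) = 0; the number of blocks of size ≥ j is rank(N^{j−1}) − rank(N^j), giving [2, 1, 1]. So we have 1 block(s) of size 3, 1 block(s) of size 1 → block sizes [3, 1]

Assembling the blocks gives a Jordan form
J =
  [1, 1, 0, 0]
  [0, 1, 1, 0]
  [0, 0, 1, 0]
  [0, 0, 0, 1]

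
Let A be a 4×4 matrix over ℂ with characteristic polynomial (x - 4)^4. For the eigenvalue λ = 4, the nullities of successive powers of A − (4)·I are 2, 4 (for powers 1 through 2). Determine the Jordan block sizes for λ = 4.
Block sizes for λ = 4: [2, 2]

From the dimensions of kernels of powers, the number of Jordan blocks of size at least j is d_j − d_{j−1} where d_j = dim ker(N^j) (with d_0 = 0). Computing the differences gives [2, 2].
The number of blocks of size exactly k is (#blocks of size ≥ k) − (#blocks of size ≥ k + 1), so the partition is: 2 block(s) of size 2.
In nonincreasing order the block sizes are [2, 2].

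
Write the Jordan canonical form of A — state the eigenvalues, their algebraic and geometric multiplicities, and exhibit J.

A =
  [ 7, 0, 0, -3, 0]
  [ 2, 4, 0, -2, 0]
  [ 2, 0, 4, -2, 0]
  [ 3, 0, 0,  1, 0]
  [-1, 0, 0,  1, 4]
J_2(4) ⊕ J_1(4) ⊕ J_1(4) ⊕ J_1(4)

The characteristic polynomial is
  det(x·I − A) = x^5 - 20*x^4 + 160*x^3 - 640*x^2 + 1280*x - 1024 = (x - 4)^5

Eigenvalues and multiplicities (the geometric multiplicity of λ is n − rank(A − λI), which equals the number of Jordan blocks for λ):
  λ = 4: algebraic multiplicity = 5, geometric multiplicity = 4

Determining the block sizes for each eigenvalue:
  λ = 4: 4 blocks summing to 5 forces exactly one block of size 2 and the rest size 1 → block sizes [2, 1, 1, 1]

Assembling the blocks gives a Jordan form
J =
  [4, 1, 0, 0, 0]
  [0, 4, 0, 0, 0]
  [0, 0, 4, 0, 0]
  [0, 0, 0, 4, 0]
  [0, 0, 0, 0, 4]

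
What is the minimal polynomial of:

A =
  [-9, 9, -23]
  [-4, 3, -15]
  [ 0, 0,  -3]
x^3 + 9*x^2 + 27*x + 27

The characteristic polynomial is χ_A(x) = (x + 3)^3, so the eigenvalues are known. The minimal polynomial is
  m_A(x) = Π_λ (x − λ)^{k_λ}
where k_λ is the size of the *largest* Jordan block for λ (equivalently, the smallest k with (A − λI)^k v = 0 for every generalised eigenvector v of λ).

  λ = -3: largest Jordan block has size 3, contributing (x + 3)^3

So m_A(x) = (x + 3)^3 = x^3 + 9*x^2 + 27*x + 27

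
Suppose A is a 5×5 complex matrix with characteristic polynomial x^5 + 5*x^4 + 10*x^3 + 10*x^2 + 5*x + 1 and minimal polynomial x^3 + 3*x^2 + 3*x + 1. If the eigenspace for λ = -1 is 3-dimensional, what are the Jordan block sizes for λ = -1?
Block sizes for λ = -1: [3, 1, 1]

Step 1 — from the characteristic polynomial, algebraic multiplicity of λ = -1 is 5. From dim ker(A − (-1)·I) = 3, there are exactly 3 Jordan blocks for λ = -1.
Step 2 — from the minimal polynomial, the factor (x + 1)^3 tells us the largest block for λ = -1 has size 3.
Step 3 — with total size 5, 3 blocks, and largest block 3, the block sizes (in nonincreasing order) are [3, 1, 1].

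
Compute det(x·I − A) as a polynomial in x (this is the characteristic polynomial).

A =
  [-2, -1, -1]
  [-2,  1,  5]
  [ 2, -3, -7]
x^3 + 8*x^2 + 20*x + 16

Expanding det(x·I − A) (e.g. by cofactor expansion or by noting that A is similar to its Jordan form J, which has the same characteristic polynomial as A) gives
  χ_A(x) = x^3 + 8*x^2 + 20*x + 16
which factors as (x + 2)^2*(x + 4). The eigenvalues (with algebraic multiplicities) are λ = -4 with multiplicity 1, λ = -2 with multiplicity 2.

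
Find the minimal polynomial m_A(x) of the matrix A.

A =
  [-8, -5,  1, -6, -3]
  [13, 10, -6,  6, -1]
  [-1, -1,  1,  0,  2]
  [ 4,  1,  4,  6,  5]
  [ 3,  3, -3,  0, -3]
x^5 - 6*x^4 + 9*x^3

The characteristic polynomial is χ_A(x) = x^3*(x - 3)^2, so the eigenvalues are known. The minimal polynomial is
  m_A(x) = Π_λ (x − λ)^{k_λ}
where k_λ is the size of the *largest* Jordan block for λ (equivalently, the smallest k with (A − λI)^k v = 0 for every generalised eigenvector v of λ).

  λ = 0: largest Jordan block has size 3, contributing (x − 0)^3
  λ = 3: largest Jordan block has size 2, contributing (x − 3)^2

So m_A(x) = x^3*(x - 3)^2 = x^5 - 6*x^4 + 9*x^3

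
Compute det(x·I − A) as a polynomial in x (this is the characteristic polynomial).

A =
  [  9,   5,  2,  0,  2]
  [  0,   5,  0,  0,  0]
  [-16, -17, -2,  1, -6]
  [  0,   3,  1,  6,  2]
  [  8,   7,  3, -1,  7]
x^5 - 25*x^4 + 250*x^3 - 1250*x^2 + 3125*x - 3125

Expanding det(x·I − A) (e.g. by cofactor expansion or by noting that A is similar to its Jordan form J, which has the same characteristic polynomial as A) gives
  χ_A(x) = x^5 - 25*x^4 + 250*x^3 - 1250*x^2 + 3125*x - 3125
which factors as (x - 5)^5. The eigenvalues (with algebraic multiplicities) are λ = 5 with multiplicity 5.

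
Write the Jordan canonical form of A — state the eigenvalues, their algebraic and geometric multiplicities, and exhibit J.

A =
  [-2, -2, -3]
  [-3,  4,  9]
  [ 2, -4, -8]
J_3(-2)

The characteristic polynomial is
  det(x·I − A) = x^3 + 6*x^2 + 12*x + 8 = (x + 2)^3

Eigenvalues and multiplicities (the geometric multiplicity of λ is n − rank(A − λI), which equals the number of Jordan blocks for λ):
  λ = -2: algebraic multiplicity = 3, geometric multiplicity = 1

Determining the block sizes for each eigenvalue:
  λ = -2: one block (gm = 1), so the single block has size am = 3 → block sizes [3]

Assembling the blocks gives a Jordan form
J =
  [-2,  1,  0]
  [ 0, -2,  1]
  [ 0,  0, -2]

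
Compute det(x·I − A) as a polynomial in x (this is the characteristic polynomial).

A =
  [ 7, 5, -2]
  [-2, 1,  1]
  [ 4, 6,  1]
x^3 - 9*x^2 + 27*x - 27

Expanding det(x·I − A) (e.g. by cofactor expansion or by noting that A is similar to its Jordan form J, which has the same characteristic polynomial as A) gives
  χ_A(x) = x^3 - 9*x^2 + 27*x - 27
which factors as (x - 3)^3. The eigenvalues (with algebraic multiplicities) are λ = 3 with multiplicity 3.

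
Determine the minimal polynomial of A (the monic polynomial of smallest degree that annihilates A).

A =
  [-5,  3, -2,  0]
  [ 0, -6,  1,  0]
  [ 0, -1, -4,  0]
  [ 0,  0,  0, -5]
x^3 + 15*x^2 + 75*x + 125

The characteristic polynomial is χ_A(x) = (x + 5)^4, so the eigenvalues are known. The minimal polynomial is
  m_A(x) = Π_λ (x − λ)^{k_λ}
where k_λ is the size of the *largest* Jordan block for λ (equivalently, the smallest k with (A − λI)^k v = 0 for every generalised eigenvector v of λ).

  λ = -5: largest Jordan block has size 3, contributing (x + 5)^3

So m_A(x) = (x + 5)^3 = x^3 + 15*x^2 + 75*x + 125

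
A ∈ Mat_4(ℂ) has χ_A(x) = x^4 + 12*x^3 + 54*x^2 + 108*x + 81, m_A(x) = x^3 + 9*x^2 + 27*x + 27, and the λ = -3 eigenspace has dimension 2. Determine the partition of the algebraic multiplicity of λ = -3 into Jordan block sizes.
Block sizes for λ = -3: [3, 1]

Step 1 — from the characteristic polynomial, algebraic multiplicity of λ = -3 is 4. From dim ker(A − (-3)·I) = 2, there are exactly 2 Jordan blocks for λ = -3.
Step 2 — from the minimal polynomial, the factor (x + 3)^3 tells us the largest block for λ = -3 has size 3.
Step 3 — with total size 4, 2 blocks, and largest block 3, the block sizes (in nonincreasing order) are [3, 1].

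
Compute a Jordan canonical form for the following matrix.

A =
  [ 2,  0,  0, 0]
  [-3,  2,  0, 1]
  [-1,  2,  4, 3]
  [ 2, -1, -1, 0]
J_3(2) ⊕ J_1(2)

The characteristic polynomial is
  det(x·I − A) = x^4 - 8*x^3 + 24*x^2 - 32*x + 16 = (x - 2)^4

Eigenvalues and multiplicities (the geometric multiplicity of λ is n − rank(A − λI), which equals the number of Jordan blocks for λ):
  λ = 2: algebraic multiplicity = 4, geometric multiplicity = 2

Determining the block sizes for each eigenvalue:
  λ = 2: with am = 4 and gm = 2, the partition is not yet determined (e.g. several partitions of 4 into 2 parts exist). Let N = A − (2)·I. Computing rank(N^1) = 2, rank(N^2) = 1, rank(N^3) = 0; the number of blocks of size ≥ j is rank(N^{j−1}) − rank(N^j), giving [2, 1, 1]. So we have 1 block(s) of size 3, 1 block(s) of size 1 → block sizes [3, 1]

Assembling the blocks gives a Jordan form
J =
  [2, 1, 0, 0]
  [0, 2, 1, 0]
  [0, 0, 2, 0]
  [0, 0, 0, 2]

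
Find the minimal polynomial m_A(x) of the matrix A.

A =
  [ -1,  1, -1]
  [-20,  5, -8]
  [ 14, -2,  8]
x^3 - 12*x^2 + 45*x - 54

The characteristic polynomial is χ_A(x) = (x - 6)*(x - 3)^2, so the eigenvalues are known. The minimal polynomial is
  m_A(x) = Π_λ (x − λ)^{k_λ}
where k_λ is the size of the *largest* Jordan block for λ (equivalently, the smallest k with (A − λI)^k v = 0 for every generalised eigenvector v of λ).

  λ = 3: largest Jordan block has size 2, contributing (x − 3)^2
  λ = 6: largest Jordan block has size 1, contributing (x − 6)

So m_A(x) = (x - 6)*(x - 3)^2 = x^3 - 12*x^2 + 45*x - 54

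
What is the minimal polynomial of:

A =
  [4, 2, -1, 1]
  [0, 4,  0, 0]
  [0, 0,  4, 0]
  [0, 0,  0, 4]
x^2 - 8*x + 16

The characteristic polynomial is χ_A(x) = (x - 4)^4, so the eigenvalues are known. The minimal polynomial is
  m_A(x) = Π_λ (x − λ)^{k_λ}
where k_λ is the size of the *largest* Jordan block for λ (equivalently, the smallest k with (A − λI)^k v = 0 for every generalised eigenvector v of λ).

  λ = 4: largest Jordan block has size 2, contributing (x − 4)^2

So m_A(x) = (x - 4)^2 = x^2 - 8*x + 16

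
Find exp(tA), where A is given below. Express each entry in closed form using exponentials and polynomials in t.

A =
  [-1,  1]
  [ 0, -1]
e^{tA} =
  [exp(-t), t*exp(-t)]
  [0, exp(-t)]

Strategy: write A = P · J · P⁻¹ where J is a Jordan canonical form, so e^{tA} = P · e^{tJ} · P⁻¹, and e^{tJ} can be computed block-by-block.

A has Jordan form
J =
  [-1,  1]
  [ 0, -1]
(up to reordering of blocks).

Per-block formulas:
  For a 2×2 Jordan block J_2(-1): exp(t · J_2(-1)) = e^(-1t)·(I + t·N), where N is the 2×2 nilpotent shift.

After assembling e^{tJ} and conjugating by P, we get:

e^{tA} =
  [exp(-t), t*exp(-t)]
  [0, exp(-t)]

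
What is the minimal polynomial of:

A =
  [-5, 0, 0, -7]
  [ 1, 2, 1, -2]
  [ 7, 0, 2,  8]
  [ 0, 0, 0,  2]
x^4 - x^3 - 18*x^2 + 52*x - 40

The characteristic polynomial is χ_A(x) = (x - 2)^3*(x + 5), so the eigenvalues are known. The minimal polynomial is
  m_A(x) = Π_λ (x − λ)^{k_λ}
where k_λ is the size of the *largest* Jordan block for λ (equivalently, the smallest k with (A − λI)^k v = 0 for every generalised eigenvector v of λ).

  λ = -5: largest Jordan block has size 1, contributing (x + 5)
  λ = 2: largest Jordan block has size 3, contributing (x − 2)^3

So m_A(x) = (x - 2)^3*(x + 5) = x^4 - x^3 - 18*x^2 + 52*x - 40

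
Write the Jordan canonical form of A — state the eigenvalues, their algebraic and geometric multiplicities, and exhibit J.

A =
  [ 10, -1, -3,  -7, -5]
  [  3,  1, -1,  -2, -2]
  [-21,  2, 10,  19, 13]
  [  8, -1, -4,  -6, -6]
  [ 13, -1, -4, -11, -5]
J_3(2) ⊕ J_2(2)

The characteristic polynomial is
  det(x·I − A) = x^5 - 10*x^4 + 40*x^3 - 80*x^2 + 80*x - 32 = (x - 2)^5

Eigenvalues and multiplicities (the geometric multiplicity of λ is n − rank(A − λI), which equals the number of Jordan blocks for λ):
  λ = 2: algebraic multiplicity = 5, geometric multiplicity = 2

Determining the block sizes for each eigenvalue:
  λ = 2: with am = 5 and gm = 2, the partition is not yet determined (e.g. several partitions of 5 into 2 parts exist). Let N = A − (2)·I. Computing rank(N^1) = 3, rank(N^2) = 1, rank(N^3) = 0; the number of blocks of size ≥ j is rank(N^{j−1}) − rank(N^j), giving [2, 2, 1]. So we have 1 block(s) of size 3, 1 block(s) of size 2 → block sizes [3, 2]

Assembling the blocks gives a Jordan form
J =
  [2, 1, 0, 0, 0]
  [0, 2, 1, 0, 0]
  [0, 0, 2, 0, 0]
  [0, 0, 0, 2, 1]
  [0, 0, 0, 0, 2]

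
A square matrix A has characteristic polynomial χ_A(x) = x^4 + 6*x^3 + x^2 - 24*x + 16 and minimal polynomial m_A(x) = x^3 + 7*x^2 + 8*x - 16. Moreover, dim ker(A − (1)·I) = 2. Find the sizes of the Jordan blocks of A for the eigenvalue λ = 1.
Block sizes for λ = 1: [1, 1]

Step 1 — from the characteristic polynomial, algebraic multiplicity of λ = 1 is 2. From dim ker(A − (1)·I) = 2, there are exactly 2 Jordan blocks for λ = 1.
Step 2 — from the minimal polynomial, the factor (x − 1) tells us the largest block for λ = 1 has size 1.
Step 3 — with total size 2, 2 blocks, and largest block 1, the block sizes (in nonincreasing order) are [1, 1].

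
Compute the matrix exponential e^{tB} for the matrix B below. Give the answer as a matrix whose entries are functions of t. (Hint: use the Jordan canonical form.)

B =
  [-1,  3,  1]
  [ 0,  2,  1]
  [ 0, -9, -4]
e^{tB} =
  [exp(-t), 3*t*exp(-t), t*exp(-t)]
  [0, 3*t*exp(-t) + exp(-t), t*exp(-t)]
  [0, -9*t*exp(-t), -3*t*exp(-t) + exp(-t)]

Strategy: write B = P · J · P⁻¹ where J is a Jordan canonical form, so e^{tB} = P · e^{tJ} · P⁻¹, and e^{tJ} can be computed block-by-block.

B has Jordan form
J =
  [-1,  1,  0]
  [ 0, -1,  0]
  [ 0,  0, -1]
(up to reordering of blocks).

Per-block formulas:
  For a 1×1 block at λ = -1: exp(t · [-1]) = [e^(-1t)].
  For a 2×2 Jordan block J_2(-1): exp(t · J_2(-1)) = e^(-1t)·(I + t·N), where N is the 2×2 nilpotent shift.

After assembling e^{tJ} and conjugating by P, we get:

e^{tB} =
  [exp(-t), 3*t*exp(-t), t*exp(-t)]
  [0, 3*t*exp(-t) + exp(-t), t*exp(-t)]
  [0, -9*t*exp(-t), -3*t*exp(-t) + exp(-t)]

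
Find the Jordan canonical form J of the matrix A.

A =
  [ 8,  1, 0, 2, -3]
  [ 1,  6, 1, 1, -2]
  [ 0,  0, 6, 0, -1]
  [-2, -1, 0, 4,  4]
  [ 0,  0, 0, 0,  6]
J_3(6) ⊕ J_2(6)

The characteristic polynomial is
  det(x·I − A) = x^5 - 30*x^4 + 360*x^3 - 2160*x^2 + 6480*x - 7776 = (x - 6)^5

Eigenvalues and multiplicities (the geometric multiplicity of λ is n − rank(A − λI), which equals the number of Jordan blocks for λ):
  λ = 6: algebraic multiplicity = 5, geometric multiplicity = 2

Determining the block sizes for each eigenvalue:
  λ = 6: with am = 5 and gm = 2, the partition is not yet determined (e.g. several partitions of 5 into 2 parts exist). Let N = A − (6)·I. Computing rank(N^1) = 3, rank(N^2) = 1, rank(N^3) = 0; the number of blocks of size ≥ j is rank(N^{j−1}) − rank(N^j), giving [2, 2, 1]. So we have 1 block(s) of size 3, 1 block(s) of size 2 → block sizes [3, 2]

Assembling the blocks gives a Jordan form
J =
  [6, 1, 0, 0, 0]
  [0, 6, 1, 0, 0]
  [0, 0, 6, 0, 0]
  [0, 0, 0, 6, 1]
  [0, 0, 0, 0, 6]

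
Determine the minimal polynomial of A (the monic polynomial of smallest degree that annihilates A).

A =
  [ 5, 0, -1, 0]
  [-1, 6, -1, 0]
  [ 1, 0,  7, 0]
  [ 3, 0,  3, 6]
x^2 - 12*x + 36

The characteristic polynomial is χ_A(x) = (x - 6)^4, so the eigenvalues are known. The minimal polynomial is
  m_A(x) = Π_λ (x − λ)^{k_λ}
where k_λ is the size of the *largest* Jordan block for λ (equivalently, the smallest k with (A − λI)^k v = 0 for every generalised eigenvector v of λ).

  λ = 6: largest Jordan block has size 2, contributing (x − 6)^2

So m_A(x) = (x - 6)^2 = x^2 - 12*x + 36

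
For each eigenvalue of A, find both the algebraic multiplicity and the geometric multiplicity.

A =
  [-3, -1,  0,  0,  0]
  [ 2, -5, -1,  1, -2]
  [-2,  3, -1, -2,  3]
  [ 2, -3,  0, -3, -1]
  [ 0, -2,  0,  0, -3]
λ = -3: alg = 5, geom = 2

Step 1 — factor the characteristic polynomial to read off the algebraic multiplicities:
  χ_A(x) = (x + 3)^5

Step 2 — compute geometric multiplicities via the rank-nullity identity g(λ) = n − rank(A − λI):
  rank(A − (-3)·I) = 3, so dim ker(A − (-3)·I) = n − 3 = 2

Summary:
  λ = -3: algebraic multiplicity = 5, geometric multiplicity = 2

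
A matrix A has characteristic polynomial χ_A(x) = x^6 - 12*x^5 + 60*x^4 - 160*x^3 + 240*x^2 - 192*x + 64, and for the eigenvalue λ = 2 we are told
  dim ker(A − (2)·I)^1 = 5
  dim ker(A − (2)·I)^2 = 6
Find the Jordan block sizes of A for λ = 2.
Block sizes for λ = 2: [2, 1, 1, 1, 1]

From the dimensions of kernels of powers, the number of Jordan blocks of size at least j is d_j − d_{j−1} where d_j = dim ker(N^j) (with d_0 = 0). Computing the differences gives [5, 1].
The number of blocks of size exactly k is (#blocks of size ≥ k) − (#blocks of size ≥ k + 1), so the partition is: 4 block(s) of size 1, 1 block(s) of size 2.
In nonincreasing order the block sizes are [2, 1, 1, 1, 1].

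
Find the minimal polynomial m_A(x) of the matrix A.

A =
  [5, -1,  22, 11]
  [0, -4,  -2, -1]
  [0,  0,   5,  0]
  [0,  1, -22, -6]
x^3 + 5*x^2 - 25*x - 125

The characteristic polynomial is χ_A(x) = (x - 5)^2*(x + 5)^2, so the eigenvalues are known. The minimal polynomial is
  m_A(x) = Π_λ (x − λ)^{k_λ}
where k_λ is the size of the *largest* Jordan block for λ (equivalently, the smallest k with (A − λI)^k v = 0 for every generalised eigenvector v of λ).

  λ = -5: largest Jordan block has size 2, contributing (x + 5)^2
  λ = 5: largest Jordan block has size 1, contributing (x − 5)

So m_A(x) = (x - 5)*(x + 5)^2 = x^3 + 5*x^2 - 25*x - 125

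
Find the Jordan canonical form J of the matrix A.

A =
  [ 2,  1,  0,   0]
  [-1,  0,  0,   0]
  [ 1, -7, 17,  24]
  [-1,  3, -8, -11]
J_2(1) ⊕ J_1(1) ⊕ J_1(5)

The characteristic polynomial is
  det(x·I − A) = x^4 - 8*x^3 + 18*x^2 - 16*x + 5 = (x - 5)*(x - 1)^3

Eigenvalues and multiplicities (the geometric multiplicity of λ is n − rank(A − λI), which equals the number of Jordan blocks for λ):
  λ = 1: algebraic multiplicity = 3, geometric multiplicity = 2
  λ = 5: algebraic multiplicity = 1, geometric multiplicity = 1

Determining the block sizes for each eigenvalue:
  λ = 1: 2 blocks summing to 3 forces exactly one block of size 2 and the rest size 1 → block sizes [2, 1]
  λ = 5: one block (gm = 1), so the single block has size am = 1 → block sizes [1]

Assembling the blocks gives a Jordan form
J =
  [1, 1, 0, 0]
  [0, 1, 0, 0]
  [0, 0, 1, 0]
  [0, 0, 0, 5]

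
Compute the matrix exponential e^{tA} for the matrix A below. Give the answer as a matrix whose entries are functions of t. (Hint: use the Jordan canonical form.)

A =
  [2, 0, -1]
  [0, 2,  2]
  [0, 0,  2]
e^{tA} =
  [exp(2*t), 0, -t*exp(2*t)]
  [0, exp(2*t), 2*t*exp(2*t)]
  [0, 0, exp(2*t)]

Strategy: write A = P · J · P⁻¹ where J is a Jordan canonical form, so e^{tA} = P · e^{tJ} · P⁻¹, and e^{tJ} can be computed block-by-block.

A has Jordan form
J =
  [2, 1, 0]
  [0, 2, 0]
  [0, 0, 2]
(up to reordering of blocks).

Per-block formulas:
  For a 1×1 block at λ = 2: exp(t · [2]) = [e^(2t)].
  For a 2×2 Jordan block J_2(2): exp(t · J_2(2)) = e^(2t)·(I + t·N), where N is the 2×2 nilpotent shift.

After assembling e^{tJ} and conjugating by P, we get:

e^{tA} =
  [exp(2*t), 0, -t*exp(2*t)]
  [0, exp(2*t), 2*t*exp(2*t)]
  [0, 0, exp(2*t)]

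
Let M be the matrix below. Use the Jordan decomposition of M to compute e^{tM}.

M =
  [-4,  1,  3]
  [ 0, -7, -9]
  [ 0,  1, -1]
e^{tM} =
  [exp(-4*t), t*exp(-4*t), 3*t*exp(-4*t)]
  [0, -3*t*exp(-4*t) + exp(-4*t), -9*t*exp(-4*t)]
  [0, t*exp(-4*t), 3*t*exp(-4*t) + exp(-4*t)]

Strategy: write M = P · J · P⁻¹ where J is a Jordan canonical form, so e^{tM} = P · e^{tJ} · P⁻¹, and e^{tJ} can be computed block-by-block.

M has Jordan form
J =
  [-4,  1,  0]
  [ 0, -4,  0]
  [ 0,  0, -4]
(up to reordering of blocks).

Per-block formulas:
  For a 2×2 Jordan block J_2(-4): exp(t · J_2(-4)) = e^(-4t)·(I + t·N), where N is the 2×2 nilpotent shift.
  For a 1×1 block at λ = -4: exp(t · [-4]) = [e^(-4t)].

After assembling e^{tJ} and conjugating by P, we get:

e^{tM} =
  [exp(-4*t), t*exp(-4*t), 3*t*exp(-4*t)]
  [0, -3*t*exp(-4*t) + exp(-4*t), -9*t*exp(-4*t)]
  [0, t*exp(-4*t), 3*t*exp(-4*t) + exp(-4*t)]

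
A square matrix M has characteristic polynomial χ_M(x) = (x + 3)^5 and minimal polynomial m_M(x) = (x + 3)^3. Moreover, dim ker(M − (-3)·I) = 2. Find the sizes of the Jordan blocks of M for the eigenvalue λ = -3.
Block sizes for λ = -3: [3, 2]

Step 1 — from the characteristic polynomial, algebraic multiplicity of λ = -3 is 5. From dim ker(M − (-3)·I) = 2, there are exactly 2 Jordan blocks for λ = -3.
Step 2 — from the minimal polynomial, the factor (x + 3)^3 tells us the largest block for λ = -3 has size 3.
Step 3 — with total size 5, 2 blocks, and largest block 3, the block sizes (in nonincreasing order) are [3, 2].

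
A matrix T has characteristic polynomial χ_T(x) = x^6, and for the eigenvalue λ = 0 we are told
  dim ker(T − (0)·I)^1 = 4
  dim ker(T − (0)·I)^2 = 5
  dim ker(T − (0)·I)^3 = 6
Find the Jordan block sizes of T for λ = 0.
Block sizes for λ = 0: [3, 1, 1, 1]

From the dimensions of kernels of powers, the number of Jordan blocks of size at least j is d_j − d_{j−1} where d_j = dim ker(N^j) (with d_0 = 0). Computing the differences gives [4, 1, 1].
The number of blocks of size exactly k is (#blocks of size ≥ k) − (#blocks of size ≥ k + 1), so the partition is: 3 block(s) of size 1, 1 block(s) of size 3.
In nonincreasing order the block sizes are [3, 1, 1, 1].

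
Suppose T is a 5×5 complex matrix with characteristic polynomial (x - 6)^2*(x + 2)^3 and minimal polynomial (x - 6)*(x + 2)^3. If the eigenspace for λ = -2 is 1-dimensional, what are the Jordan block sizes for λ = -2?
Block sizes for λ = -2: [3]

Step 1 — from the characteristic polynomial, algebraic multiplicity of λ = -2 is 3. From dim ker(T − (-2)·I) = 1, there are exactly 1 Jordan blocks for λ = -2.
Step 2 — from the minimal polynomial, the factor (x + 2)^3 tells us the largest block for λ = -2 has size 3.
Step 3 — with total size 3, 1 blocks, and largest block 3, the block sizes (in nonincreasing order) are [3].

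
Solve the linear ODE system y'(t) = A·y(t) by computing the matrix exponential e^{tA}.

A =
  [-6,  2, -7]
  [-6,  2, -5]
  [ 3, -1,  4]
e^{tA} =
  [3*t^2/2 - 6*t + 1, -t^2/2 + 2*t, 2*t^2 - 7*t]
  [9*t^2/2 - 6*t, -3*t^2/2 + 2*t + 1, 6*t^2 - 5*t]
  [3*t, -t, 4*t + 1]

Strategy: write A = P · J · P⁻¹ where J is a Jordan canonical form, so e^{tA} = P · e^{tJ} · P⁻¹, and e^{tJ} can be computed block-by-block.

A has Jordan form
J =
  [0, 1, 0]
  [0, 0, 1]
  [0, 0, 0]
(up to reordering of blocks).

Per-block formulas:
  For a 3×3 Jordan block J_3(0): exp(t · J_3(0)) = e^(0t)·(I + t·N + (t^2/2)·N^2), where N is the 3×3 nilpotent shift.

After assembling e^{tJ} and conjugating by P, we get:

e^{tA} =
  [3*t^2/2 - 6*t + 1, -t^2/2 + 2*t, 2*t^2 - 7*t]
  [9*t^2/2 - 6*t, -3*t^2/2 + 2*t + 1, 6*t^2 - 5*t]
  [3*t, -t, 4*t + 1]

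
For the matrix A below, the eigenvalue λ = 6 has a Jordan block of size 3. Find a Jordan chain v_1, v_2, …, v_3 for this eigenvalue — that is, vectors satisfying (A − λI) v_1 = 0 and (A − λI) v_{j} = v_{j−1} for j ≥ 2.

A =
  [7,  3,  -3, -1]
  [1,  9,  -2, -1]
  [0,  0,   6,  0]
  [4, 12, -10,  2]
A Jordan chain for λ = 6 of length 3:
v_1 = (1, 1, 0, 4)ᵀ
v_2 = (-3, -2, 0, -10)ᵀ
v_3 = (0, 0, 1, 0)ᵀ

Let N = A − (6)·I. We want v_3 with N^3 v_3 = 0 but N^2 v_3 ≠ 0; then v_{j-1} := N · v_j for j = 3, …, 2.

Pick v_3 = (0, 0, 1, 0)ᵀ.
Then v_2 = N · v_3 = (-3, -2, 0, -10)ᵀ.
Then v_1 = N · v_2 = (1, 1, 0, 4)ᵀ.

Sanity check: (A − (6)·I) v_1 = (0, 0, 0, 0)ᵀ = 0. ✓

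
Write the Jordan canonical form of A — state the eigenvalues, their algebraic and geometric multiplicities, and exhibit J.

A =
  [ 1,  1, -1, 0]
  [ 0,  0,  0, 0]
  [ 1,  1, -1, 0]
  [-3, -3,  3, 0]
J_2(0) ⊕ J_1(0) ⊕ J_1(0)

The characteristic polynomial is
  det(x·I − A) = x^4

Eigenvalues and multiplicities (the geometric multiplicity of λ is n − rank(A − λI), which equals the number of Jordan blocks for λ):
  λ = 0: algebraic multiplicity = 4, geometric multiplicity = 3

Determining the block sizes for each eigenvalue:
  λ = 0: 3 blocks summing to 4 forces exactly one block of size 2 and the rest size 1 → block sizes [2, 1, 1]

Assembling the blocks gives a Jordan form
J =
  [0, 1, 0, 0]
  [0, 0, 0, 0]
  [0, 0, 0, 0]
  [0, 0, 0, 0]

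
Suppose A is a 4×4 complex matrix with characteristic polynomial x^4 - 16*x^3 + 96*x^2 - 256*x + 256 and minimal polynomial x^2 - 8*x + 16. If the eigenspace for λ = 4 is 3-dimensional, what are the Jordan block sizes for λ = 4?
Block sizes for λ = 4: [2, 1, 1]

Step 1 — from the characteristic polynomial, algebraic multiplicity of λ = 4 is 4. From dim ker(A − (4)·I) = 3, there are exactly 3 Jordan blocks for λ = 4.
Step 2 — from the minimal polynomial, the factor (x − 4)^2 tells us the largest block for λ = 4 has size 2.
Step 3 — with total size 4, 3 blocks, and largest block 2, the block sizes (in nonincreasing order) are [2, 1, 1].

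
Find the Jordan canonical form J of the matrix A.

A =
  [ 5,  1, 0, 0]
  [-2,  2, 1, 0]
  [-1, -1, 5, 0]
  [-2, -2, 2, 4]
J_3(4) ⊕ J_1(4)

The characteristic polynomial is
  det(x·I − A) = x^4 - 16*x^3 + 96*x^2 - 256*x + 256 = (x - 4)^4

Eigenvalues and multiplicities (the geometric multiplicity of λ is n − rank(A − λI), which equals the number of Jordan blocks for λ):
  λ = 4: algebraic multiplicity = 4, geometric multiplicity = 2

Determining the block sizes for each eigenvalue:
  λ = 4: with am = 4 and gm = 2, the partition is not yet determined (e.g. several partitions of 4 into 2 parts exist). Let N = A − (4)·I. Computing rank(N^1) = 2, rank(N^2) = 1, rank(N^3) = 0; the number of blocks of size ≥ j is rank(N^{j−1}) − rank(N^j), giving [2, 1, 1]. So we have 1 block(s) of size 3, 1 block(s) of size 1 → block sizes [3, 1]

Assembling the blocks gives a Jordan form
J =
  [4, 1, 0, 0]
  [0, 4, 1, 0]
  [0, 0, 4, 0]
  [0, 0, 0, 4]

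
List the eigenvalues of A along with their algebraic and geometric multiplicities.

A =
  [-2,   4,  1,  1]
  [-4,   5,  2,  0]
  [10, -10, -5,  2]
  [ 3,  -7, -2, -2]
λ = -1: alg = 4, geom = 2

Step 1 — factor the characteristic polynomial to read off the algebraic multiplicities:
  χ_A(x) = (x + 1)^4

Step 2 — compute geometric multiplicities via the rank-nullity identity g(λ) = n − rank(A − λI):
  rank(A − (-1)·I) = 2, so dim ker(A − (-1)·I) = n − 2 = 2

Summary:
  λ = -1: algebraic multiplicity = 4, geometric multiplicity = 2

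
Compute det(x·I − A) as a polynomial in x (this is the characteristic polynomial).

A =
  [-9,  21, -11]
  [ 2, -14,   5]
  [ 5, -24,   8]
x^3 + 15*x^2 + 75*x + 125

Expanding det(x·I − A) (e.g. by cofactor expansion or by noting that A is similar to its Jordan form J, which has the same characteristic polynomial as A) gives
  χ_A(x) = x^3 + 15*x^2 + 75*x + 125
which factors as (x + 5)^3. The eigenvalues (with algebraic multiplicities) are λ = -5 with multiplicity 3.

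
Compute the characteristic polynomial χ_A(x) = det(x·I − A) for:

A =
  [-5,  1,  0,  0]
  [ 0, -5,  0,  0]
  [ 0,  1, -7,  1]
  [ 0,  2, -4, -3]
x^4 + 20*x^3 + 150*x^2 + 500*x + 625

Expanding det(x·I − A) (e.g. by cofactor expansion or by noting that A is similar to its Jordan form J, which has the same characteristic polynomial as A) gives
  χ_A(x) = x^4 + 20*x^3 + 150*x^2 + 500*x + 625
which factors as (x + 5)^4. The eigenvalues (with algebraic multiplicities) are λ = -5 with multiplicity 4.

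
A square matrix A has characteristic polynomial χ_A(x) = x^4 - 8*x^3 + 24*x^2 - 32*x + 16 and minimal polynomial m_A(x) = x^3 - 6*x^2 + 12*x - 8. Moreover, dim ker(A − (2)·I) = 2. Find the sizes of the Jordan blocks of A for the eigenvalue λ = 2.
Block sizes for λ = 2: [3, 1]

Step 1 — from the characteristic polynomial, algebraic multiplicity of λ = 2 is 4. From dim ker(A − (2)·I) = 2, there are exactly 2 Jordan blocks for λ = 2.
Step 2 — from the minimal polynomial, the factor (x − 2)^3 tells us the largest block for λ = 2 has size 3.
Step 3 — with total size 4, 2 blocks, and largest block 3, the block sizes (in nonincreasing order) are [3, 1].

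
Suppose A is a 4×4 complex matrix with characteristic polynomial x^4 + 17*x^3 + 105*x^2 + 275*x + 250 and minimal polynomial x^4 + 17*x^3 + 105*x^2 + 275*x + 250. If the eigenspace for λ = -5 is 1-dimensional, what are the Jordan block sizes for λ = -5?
Block sizes for λ = -5: [3]

Step 1 — from the characteristic polynomial, algebraic multiplicity of λ = -5 is 3. From dim ker(A − (-5)·I) = 1, there are exactly 1 Jordan blocks for λ = -5.
Step 2 — from the minimal polynomial, the factor (x + 5)^3 tells us the largest block for λ = -5 has size 3.
Step 3 — with total size 3, 1 blocks, and largest block 3, the block sizes (in nonincreasing order) are [3].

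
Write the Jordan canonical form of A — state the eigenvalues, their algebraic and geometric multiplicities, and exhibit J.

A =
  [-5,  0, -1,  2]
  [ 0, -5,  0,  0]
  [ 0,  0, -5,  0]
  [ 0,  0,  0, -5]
J_2(-5) ⊕ J_1(-5) ⊕ J_1(-5)

The characteristic polynomial is
  det(x·I − A) = x^4 + 20*x^3 + 150*x^2 + 500*x + 625 = (x + 5)^4

Eigenvalues and multiplicities (the geometric multiplicity of λ is n − rank(A − λI), which equals the number of Jordan blocks for λ):
  λ = -5: algebraic multiplicity = 4, geometric multiplicity = 3

Determining the block sizes for each eigenvalue:
  λ = -5: 3 blocks summing to 4 forces exactly one block of size 2 and the rest size 1 → block sizes [2, 1, 1]

Assembling the blocks gives a Jordan form
J =
  [-5,  1,  0,  0]
  [ 0, -5,  0,  0]
  [ 0,  0, -5,  0]
  [ 0,  0,  0, -5]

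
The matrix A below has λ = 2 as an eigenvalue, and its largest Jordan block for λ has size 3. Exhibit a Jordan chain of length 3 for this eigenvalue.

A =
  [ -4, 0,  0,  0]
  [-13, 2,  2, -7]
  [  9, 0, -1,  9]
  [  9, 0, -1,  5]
A Jordan chain for λ = 2 of length 3:
v_1 = (0, 1, 0, 0)ᵀ
v_2 = (0, 2, -3, -1)ᵀ
v_3 = (0, 0, 1, 0)ᵀ

Let N = A − (2)·I. We want v_3 with N^3 v_3 = 0 but N^2 v_3 ≠ 0; then v_{j-1} := N · v_j for j = 3, …, 2.

Pick v_3 = (0, 0, 1, 0)ᵀ.
Then v_2 = N · v_3 = (0, 2, -3, -1)ᵀ.
Then v_1 = N · v_2 = (0, 1, 0, 0)ᵀ.

Sanity check: (A − (2)·I) v_1 = (0, 0, 0, 0)ᵀ = 0. ✓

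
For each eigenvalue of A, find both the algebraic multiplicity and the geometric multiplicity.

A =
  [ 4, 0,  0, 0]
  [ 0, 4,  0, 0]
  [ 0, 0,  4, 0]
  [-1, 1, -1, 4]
λ = 4: alg = 4, geom = 3

Step 1 — factor the characteristic polynomial to read off the algebraic multiplicities:
  χ_A(x) = (x - 4)^4

Step 2 — compute geometric multiplicities via the rank-nullity identity g(λ) = n − rank(A − λI):
  rank(A − (4)·I) = 1, so dim ker(A − (4)·I) = n − 1 = 3

Summary:
  λ = 4: algebraic multiplicity = 4, geometric multiplicity = 3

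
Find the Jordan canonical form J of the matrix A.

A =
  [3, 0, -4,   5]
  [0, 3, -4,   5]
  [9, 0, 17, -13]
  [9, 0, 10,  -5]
J_1(3) ⊕ J_1(3) ⊕ J_2(6)

The characteristic polynomial is
  det(x·I − A) = x^4 - 18*x^3 + 117*x^2 - 324*x + 324 = (x - 6)^2*(x - 3)^2

Eigenvalues and multiplicities (the geometric multiplicity of λ is n − rank(A − λI), which equals the number of Jordan blocks for λ):
  λ = 3: algebraic multiplicity = 2, geometric multiplicity = 2
  λ = 6: algebraic multiplicity = 2, geometric multiplicity = 1

Determining the block sizes for each eigenvalue:
  λ = 3: gm = am = 2, so every block has size 1 → block sizes [1, 1]
  λ = 6: one block (gm = 1), so the single block has size am = 2 → block sizes [2]

Assembling the blocks gives a Jordan form
J =
  [3, 0, 0, 0]
  [0, 3, 0, 0]
  [0, 0, 6, 1]
  [0, 0, 0, 6]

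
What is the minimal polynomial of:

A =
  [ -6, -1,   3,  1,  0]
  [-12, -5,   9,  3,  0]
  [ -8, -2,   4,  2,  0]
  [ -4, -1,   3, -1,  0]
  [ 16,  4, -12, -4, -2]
x^2 + 4*x + 4

The characteristic polynomial is χ_A(x) = (x + 2)^5, so the eigenvalues are known. The minimal polynomial is
  m_A(x) = Π_λ (x − λ)^{k_λ}
where k_λ is the size of the *largest* Jordan block for λ (equivalently, the smallest k with (A − λI)^k v = 0 for every generalised eigenvector v of λ).

  λ = -2: largest Jordan block has size 2, contributing (x + 2)^2

So m_A(x) = (x + 2)^2 = x^2 + 4*x + 4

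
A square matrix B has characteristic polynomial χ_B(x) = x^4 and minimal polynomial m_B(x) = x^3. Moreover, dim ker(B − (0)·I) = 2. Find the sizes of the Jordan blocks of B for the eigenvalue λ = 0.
Block sizes for λ = 0: [3, 1]

Step 1 — from the characteristic polynomial, algebraic multiplicity of λ = 0 is 4. From dim ker(B − (0)·I) = 2, there are exactly 2 Jordan blocks for λ = 0.
Step 2 — from the minimal polynomial, the factor (x − 0)^3 tells us the largest block for λ = 0 has size 3.
Step 3 — with total size 4, 2 blocks, and largest block 3, the block sizes (in nonincreasing order) are [3, 1].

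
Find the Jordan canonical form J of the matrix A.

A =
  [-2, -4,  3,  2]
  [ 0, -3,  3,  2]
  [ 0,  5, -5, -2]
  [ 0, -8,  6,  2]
J_3(-2) ⊕ J_1(-2)

The characteristic polynomial is
  det(x·I − A) = x^4 + 8*x^3 + 24*x^2 + 32*x + 16 = (x + 2)^4

Eigenvalues and multiplicities (the geometric multiplicity of λ is n − rank(A − λI), which equals the number of Jordan blocks for λ):
  λ = -2: algebraic multiplicity = 4, geometric multiplicity = 2

Determining the block sizes for each eigenvalue:
  λ = -2: with am = 4 and gm = 2, the partition is not yet determined (e.g. several partitions of 4 into 2 parts exist). Let N = A − (-2)·I. Computing rank(N^1) = 2, rank(N^2) = 1, rank(N^3) = 0; the number of blocks of size ≥ j is rank(N^{j−1}) − rank(N^j), giving [2, 1, 1]. So we have 1 block(s) of size 3, 1 block(s) of size 1 → block sizes [3, 1]

Assembling the blocks gives a Jordan form
J =
  [-2,  1,  0,  0]
  [ 0, -2,  1,  0]
  [ 0,  0, -2,  0]
  [ 0,  0,  0, -2]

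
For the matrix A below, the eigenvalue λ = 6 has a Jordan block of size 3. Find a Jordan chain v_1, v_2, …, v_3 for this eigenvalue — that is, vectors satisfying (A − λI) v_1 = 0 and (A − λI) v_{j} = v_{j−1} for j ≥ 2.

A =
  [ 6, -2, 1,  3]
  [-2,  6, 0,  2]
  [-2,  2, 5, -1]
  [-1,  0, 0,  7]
A Jordan chain for λ = 6 of length 3:
v_1 = (-1, -2, -1, -1)ᵀ
v_2 = (0, -2, -2, -1)ᵀ
v_3 = (1, 0, 0, 0)ᵀ

Let N = A − (6)·I. We want v_3 with N^3 v_3 = 0 but N^2 v_3 ≠ 0; then v_{j-1} := N · v_j for j = 3, …, 2.

Pick v_3 = (1, 0, 0, 0)ᵀ.
Then v_2 = N · v_3 = (0, -2, -2, -1)ᵀ.
Then v_1 = N · v_2 = (-1, -2, -1, -1)ᵀ.

Sanity check: (A − (6)·I) v_1 = (0, 0, 0, 0)ᵀ = 0. ✓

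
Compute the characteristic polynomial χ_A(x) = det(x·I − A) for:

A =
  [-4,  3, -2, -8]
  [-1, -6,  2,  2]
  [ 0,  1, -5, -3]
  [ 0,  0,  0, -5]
x^4 + 20*x^3 + 150*x^2 + 500*x + 625

Expanding det(x·I − A) (e.g. by cofactor expansion or by noting that A is similar to its Jordan form J, which has the same characteristic polynomial as A) gives
  χ_A(x) = x^4 + 20*x^3 + 150*x^2 + 500*x + 625
which factors as (x + 5)^4. The eigenvalues (with algebraic multiplicities) are λ = -5 with multiplicity 4.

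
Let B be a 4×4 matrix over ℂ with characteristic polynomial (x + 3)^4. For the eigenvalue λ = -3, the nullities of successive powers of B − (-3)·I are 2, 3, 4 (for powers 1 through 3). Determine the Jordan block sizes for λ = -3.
Block sizes for λ = -3: [3, 1]

From the dimensions of kernels of powers, the number of Jordan blocks of size at least j is d_j − d_{j−1} where d_j = dim ker(N^j) (with d_0 = 0). Computing the differences gives [2, 1, 1].
The number of blocks of size exactly k is (#blocks of size ≥ k) − (#blocks of size ≥ k + 1), so the partition is: 1 block(s) of size 1, 1 block(s) of size 3.
In nonincreasing order the block sizes are [3, 1].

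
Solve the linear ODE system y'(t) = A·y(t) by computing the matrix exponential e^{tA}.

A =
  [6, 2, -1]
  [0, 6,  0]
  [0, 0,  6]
e^{tA} =
  [exp(6*t), 2*t*exp(6*t), -t*exp(6*t)]
  [0, exp(6*t), 0]
  [0, 0, exp(6*t)]

Strategy: write A = P · J · P⁻¹ where J is a Jordan canonical form, so e^{tA} = P · e^{tJ} · P⁻¹, and e^{tJ} can be computed block-by-block.

A has Jordan form
J =
  [6, 1, 0]
  [0, 6, 0]
  [0, 0, 6]
(up to reordering of blocks).

Per-block formulas:
  For a 1×1 block at λ = 6: exp(t · [6]) = [e^(6t)].
  For a 2×2 Jordan block J_2(6): exp(t · J_2(6)) = e^(6t)·(I + t·N), where N is the 2×2 nilpotent shift.

After assembling e^{tJ} and conjugating by P, we get:

e^{tA} =
  [exp(6*t), 2*t*exp(6*t), -t*exp(6*t)]
  [0, exp(6*t), 0]
  [0, 0, exp(6*t)]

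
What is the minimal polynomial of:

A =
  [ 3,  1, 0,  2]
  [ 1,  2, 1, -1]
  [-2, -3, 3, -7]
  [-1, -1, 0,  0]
x^3 - 6*x^2 + 12*x - 8

The characteristic polynomial is χ_A(x) = (x - 2)^4, so the eigenvalues are known. The minimal polynomial is
  m_A(x) = Π_λ (x − λ)^{k_λ}
where k_λ is the size of the *largest* Jordan block for λ (equivalently, the smallest k with (A − λI)^k v = 0 for every generalised eigenvector v of λ).

  λ = 2: largest Jordan block has size 3, contributing (x − 2)^3

So m_A(x) = (x - 2)^3 = x^3 - 6*x^2 + 12*x - 8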